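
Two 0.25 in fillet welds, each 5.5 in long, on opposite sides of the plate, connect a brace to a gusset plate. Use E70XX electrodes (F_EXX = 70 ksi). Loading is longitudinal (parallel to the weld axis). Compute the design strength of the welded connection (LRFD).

Effective throat t_e = 0.707 × 0.25 = 0.1767 in.
Total length L = 11 in; A_we = 0.1767 × 11 = 1.944 in².
F_nw = 0.6 F_EXX = 0.6 × 70 = 42 ksi.
φR_n = 0.75 × 42 × 1.944 = 61.24 kip.

φR_n ≈ 61.2 kip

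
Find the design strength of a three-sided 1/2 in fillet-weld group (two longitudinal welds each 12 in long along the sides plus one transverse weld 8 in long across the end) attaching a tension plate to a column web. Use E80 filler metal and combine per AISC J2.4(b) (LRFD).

φR_n ≈ 412 kips

E80XX → F_EXX = 80 ksi.
t_e = 0.707 × 0.5 = 0.3535 in.
R_nwl = 0.6 × 80 × 0.3535 × 24 = 407.2 kips (longitudinal, 2 welds).
R_nwt = 0.6 × 80 × 0.3535 × 8 = 135.7 kips (transverse, base value).
(i) R_nwl + R_nwt = 543 kips; (ii) 0.85 R_nwl + 1.5 R_nwt = 549.8 kips.
R_n = max = 549.8 kips [governs: (ii)]; φR_n = 412.3 kips.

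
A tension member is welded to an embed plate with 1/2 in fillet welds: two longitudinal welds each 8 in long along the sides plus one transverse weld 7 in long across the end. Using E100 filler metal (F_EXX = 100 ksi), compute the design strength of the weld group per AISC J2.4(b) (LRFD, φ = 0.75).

t_e = 0.707 × 0.5 = 0.3535 in.
R_nwl = 0.6 × 100 × 0.3535 × 16 = 339.4 kips (longitudinal, 2 welds).
R_nwt = 0.6 × 100 × 0.3535 × 7 = 148.5 kips (transverse, base value).
(i) R_nwl + R_nwt = 487.8 kips; (ii) 0.85 R_nwl + 1.5 R_nwt = 511.2 kips.
R_n = max = 511.2 kips [governs: (ii)]; φR_n = 383.4 kips.

φR_n ≈ 383 kips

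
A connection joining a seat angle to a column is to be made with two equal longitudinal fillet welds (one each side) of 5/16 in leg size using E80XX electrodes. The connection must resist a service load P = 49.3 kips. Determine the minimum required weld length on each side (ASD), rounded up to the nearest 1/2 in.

L = 5 in on each side

E80XX → F_EXX = 80 ksi.
Throat t_e = 0.707 × 0.3125 = 0.2209 in.
r_n/Ω = (0.6 × 80 × 0.2209) / 2.0 = 5.302 kip/in.
L_req = P / (r_n/Ω) = 49.3 / 5.302 = 9.298 in total.
Per side: 9.298 / 2 = 4.649 in.
Round up → use L = 5 in on each side.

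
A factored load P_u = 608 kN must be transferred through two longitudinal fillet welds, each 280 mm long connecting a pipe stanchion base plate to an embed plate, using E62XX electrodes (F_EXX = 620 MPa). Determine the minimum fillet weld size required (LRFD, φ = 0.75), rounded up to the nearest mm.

w = 6 mm

Total weld length L = 560 mm.
Required throat t_e = P_u / (φ × 0.6 F_EXX × L) = 608 / (0.75 × 0.6 × 620 × 560 × 10⁻³) = 3.891 mm.
Required leg w = t_e / 0.707 = 5.504 mm → use 6 mm.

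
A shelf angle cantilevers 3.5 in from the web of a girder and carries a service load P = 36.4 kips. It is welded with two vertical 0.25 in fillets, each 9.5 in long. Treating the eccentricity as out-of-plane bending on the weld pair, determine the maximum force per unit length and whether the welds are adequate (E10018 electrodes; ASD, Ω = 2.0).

E100XX → F_EXX = 100 ksi.
L_w = 2 × 9.5 = 19 in; section modulus (unit throat) S = 2 × L²/6 = 30.08 in².
Direct shear f_v = P/L_w = 36.4/19 = 1.916 kip/in.
Moment M = P × e = 36.4 × 3.5 = 127.4 kip·in; bending f_b = M/S = 4.235 kip/in.
f_max = √(f_v² + f_b²) = √(1.916² + 4.235²) = 4.648 kip/in.
r_n/Ω = (1/2.0) × 0.6 × 100 × (0.707 × 0.25) = 5.302 kip/in → adequate.

f_max ≈ 4.65 kip/in; adequate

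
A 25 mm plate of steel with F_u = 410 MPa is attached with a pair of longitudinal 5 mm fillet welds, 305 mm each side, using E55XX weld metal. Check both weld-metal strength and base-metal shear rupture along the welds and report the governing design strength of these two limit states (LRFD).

φR_n ≈ 534 kN (weld metal governs)

E55XX → F_EXX = 550 MPa.
t_e = 0.707 × 5 = 3.535 mm; L = 610 mm.
Weld metal: φR_n = 0.75 × 0.6 × 550 × 3.535 × 610 × 10⁻³ = 533.7 kN.
Base metal (shear rupture): φR_n = 0.75 × 0.6 × 410 × 25 × 610 × 10⁻³ = 2814 kN.
Governing: weld metal.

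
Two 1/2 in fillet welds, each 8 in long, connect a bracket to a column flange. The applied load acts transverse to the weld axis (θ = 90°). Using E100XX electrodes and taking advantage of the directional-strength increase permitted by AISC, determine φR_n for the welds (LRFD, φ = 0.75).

E100XX → F_EXX = 100 ksi.
t_e = 0.707 × 0.5 = 0.3535 in; A_we = 0.3535 × 16 = 5.656 in².
Directional factor: 1.0 + 0.5 sin^1.5(90°) = 1.5.
F_nw = 0.6 × 100 × 1.5 = 90 ksi.
φR_n = 0.75 × 90 × 5.656 = 381.8 kip.

φR_n ≈ 382 kip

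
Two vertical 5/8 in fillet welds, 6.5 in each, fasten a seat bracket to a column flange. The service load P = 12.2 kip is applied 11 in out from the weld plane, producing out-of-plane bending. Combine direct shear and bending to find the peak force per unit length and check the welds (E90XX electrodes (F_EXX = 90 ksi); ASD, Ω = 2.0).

f_max ≈ 9.58 kip/in; adequate

L_w = 2 × 6.5 = 13 in; section modulus (unit throat) S = 2 × L²/6 = 14.08 in².
Direct shear f_v = P/L_w = 12.2/13 = 0.9385 kip/in.
Moment M = P × e = 12.2 × 11 = 134.2 kip·in; bending f_b = M/S = 9.529 kip/in.
f_max = √(f_v² + f_b²) = √(0.9385² + 9.529²) = 9.575 kip/in.
r_n/Ω = (1/2.0) × 0.6 × 90 × (0.707 × 0.625) = 11.93 kip/in → adequate.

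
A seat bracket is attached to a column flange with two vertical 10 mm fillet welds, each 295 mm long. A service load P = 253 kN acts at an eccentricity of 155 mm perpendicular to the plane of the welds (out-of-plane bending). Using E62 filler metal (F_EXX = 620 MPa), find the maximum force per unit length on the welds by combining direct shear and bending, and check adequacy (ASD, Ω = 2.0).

L_w = 2 × 295 = 590 mm; section modulus (unit throat) S = 2 × L²/6 = 29010 mm².
Direct shear f_v = P/L_w = 253×10³/590 = 428.8 N/mm.
Moment M = P × e = 253×10³ × 155 = 39215000 N·mm; bending f_b = M/S = 1352 N/mm.
f_max = √(f_v² + f_b²) = √(428.8² + 1352²) = 1418 N/mm.
r_n/Ω = (1/2.0) × 0.6 × 620 × (0.707 × 10) = 1315 N/mm → NOT adequate.

f_max ≈ 1420 N/mm; NOT adequate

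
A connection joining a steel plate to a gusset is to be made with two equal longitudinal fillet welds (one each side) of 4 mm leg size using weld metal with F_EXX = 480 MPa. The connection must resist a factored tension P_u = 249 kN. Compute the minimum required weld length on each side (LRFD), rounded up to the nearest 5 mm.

L = 205 mm on each side

Throat t_e = 0.707 × 4 = 2.828 mm.
φr_n = 0.75 × 0.6 × 480 × 2.828 × 10⁻³ = 0.6108 kN/mm.
L_req = P_u / φr_n = 249 / 0.6108 = 407.6 mm total.
Per side: 407.6 / 2 = 203.8 mm.
Round up → use L = 205 mm on each side.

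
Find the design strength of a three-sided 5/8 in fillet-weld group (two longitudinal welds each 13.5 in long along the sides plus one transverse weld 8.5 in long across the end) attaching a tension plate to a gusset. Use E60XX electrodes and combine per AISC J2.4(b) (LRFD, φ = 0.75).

E60XX → F_EXX = 60 ksi.
t_e = 0.707 × 0.625 = 0.4419 in.
R_nwl = 0.6 × 60 × 0.4419 × 27 = 429.5 kip (longitudinal, 2 welds).
R_nwt = 0.6 × 60 × 0.4419 × 8.5 = 135.2 kip (transverse, base value).
(i) R_nwl + R_nwt = 564.7 kip; (ii) 0.85 R_nwl + 1.5 R_nwt = 567.9 kip.
R_n = max = 567.9 kip [governs: (ii)]; φR_n = 425.9 kip.

φR_n ≈ 426 kip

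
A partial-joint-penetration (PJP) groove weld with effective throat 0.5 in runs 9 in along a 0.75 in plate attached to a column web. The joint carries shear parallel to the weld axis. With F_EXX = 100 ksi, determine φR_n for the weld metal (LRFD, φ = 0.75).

φR_n ≈ 202 kip

Effective throat (given) t_e = 0.5 in.
A_we = 0.5 × 9 = 4.5 in².
F_nw = 0.6 F_EXX = 60 ksi.
φR_n = 0.75 × 60 × 4.5 = 202.5 kip.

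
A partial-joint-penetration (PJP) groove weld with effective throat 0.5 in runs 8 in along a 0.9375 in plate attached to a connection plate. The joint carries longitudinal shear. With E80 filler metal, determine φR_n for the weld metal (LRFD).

E80XX → F_EXX = 80 ksi.
Effective throat (given) t_e = 0.5 in.
A_we = 0.5 × 8 = 4 in².
F_nw = 0.6 F_EXX = 48 ksi.
φR_n = 0.75 × 48 × 4 = 144 kips.

φR_n ≈ 144 kips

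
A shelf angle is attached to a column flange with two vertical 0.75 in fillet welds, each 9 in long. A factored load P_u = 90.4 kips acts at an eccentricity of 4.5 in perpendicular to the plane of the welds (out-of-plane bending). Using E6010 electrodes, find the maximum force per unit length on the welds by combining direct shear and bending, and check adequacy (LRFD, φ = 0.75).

f_max ≈ 15.9 kip/in; NOT adequate

E60XX → F_EXX = 60 ksi.
L_w = 2 × 9 = 18 in; section modulus (unit throat) S = 2 × L²/6 = 27 in².
Direct shear f_v = P/L_w = 90.4/18 = 5.022 kip/in.
Moment M = P × e = 90.4 × 4.5 = 406.8 kip·in; bending f_b = M/S = 15.07 kip/in.
f_max = √(f_v² + f_b²) = √(5.022² + 15.07²) = 15.88 kip/in.
φr_n = 0.75 × 0.6 × 60 × (0.707 × 0.75) = 14.32 kip/in → NOT adequate.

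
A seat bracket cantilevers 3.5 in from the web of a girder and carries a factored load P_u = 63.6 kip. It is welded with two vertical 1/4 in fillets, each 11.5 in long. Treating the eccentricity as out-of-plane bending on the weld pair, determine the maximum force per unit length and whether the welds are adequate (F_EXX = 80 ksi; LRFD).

L_w = 2 × 11.5 = 23 in; section modulus (unit throat) S = 2 × L²/6 = 44.08 in².
Direct shear f_v = P/L_w = 63.6/23 = 2.765 kip/in.
Moment M = P × e = 63.6 × 3.5 = 222.6 kip·in; bending f_b = M/S = 5.05 kip/in.
f_max = √(f_v² + f_b²) = √(2.765² + 5.05²) = 5.757 kip/in.
φr_n = 0.75 × 0.6 × 80 × (0.707 × 0.25) = 6.363 kip/in → adequate.

f_max ≈ 5.76 kip/in; adequate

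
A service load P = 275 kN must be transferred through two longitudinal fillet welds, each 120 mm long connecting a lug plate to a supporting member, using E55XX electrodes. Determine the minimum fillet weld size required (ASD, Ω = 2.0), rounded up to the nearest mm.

w = 10 mm

E55XX → F_EXX = 550 MPa.
Total weld length L = 240 mm.
Required throat t_e = P × Ω / (0.6 F_EXX × L) = 275 × 2.0 / (0.6 × 550 × 240 × 10⁻³) = 6.944 mm.
Required leg w = t_e / 0.707 = 9.822 mm → use 10 mm.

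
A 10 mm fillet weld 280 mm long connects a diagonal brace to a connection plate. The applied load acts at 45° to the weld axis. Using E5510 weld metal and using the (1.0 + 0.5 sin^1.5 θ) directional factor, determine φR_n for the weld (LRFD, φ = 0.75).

E55XX → F_EXX = 550 MPa.
t_e = 0.707 × 10 = 7.07 mm; A_we = 7.07 × 280 = 1980 mm².
Directional factor: 1.0 + 0.5 sin^1.5(45°) = 1.297.
F_nw = 0.6 × 550 × 1.297 = 428.1 MPa.
φR_n = 0.75 × 428.1 × 1980 × 10⁻³ = 635.6 kN.

φR_n ≈ 636 kN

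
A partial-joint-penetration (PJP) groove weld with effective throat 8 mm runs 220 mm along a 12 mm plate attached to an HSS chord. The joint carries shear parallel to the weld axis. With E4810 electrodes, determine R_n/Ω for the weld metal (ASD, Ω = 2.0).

E48XX → F_EXX = 480 MPa.
Effective throat (given) t_e = 8 mm.
A_we = 8 × 220 = 1760 mm².
F_nw = 0.6 F_EXX = 288 MPa.
R_n/Ω = (288 × 1760) / 2.0 × 10⁻³ = 253.4 kN.

R_n/Ω ≈ 253 kN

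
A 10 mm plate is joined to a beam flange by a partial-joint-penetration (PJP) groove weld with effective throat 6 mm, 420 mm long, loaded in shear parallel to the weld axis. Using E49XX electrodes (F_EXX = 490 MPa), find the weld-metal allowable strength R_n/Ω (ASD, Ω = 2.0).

R_n/Ω ≈ 370 kN

Effective throat (given) t_e = 6 mm.
A_we = 6 × 420 = 2520 mm².
F_nw = 0.6 F_EXX = 294 MPa.
R_n/Ω = (294 × 2520) / 2.0 × 10⁻³ = 370.4 kN.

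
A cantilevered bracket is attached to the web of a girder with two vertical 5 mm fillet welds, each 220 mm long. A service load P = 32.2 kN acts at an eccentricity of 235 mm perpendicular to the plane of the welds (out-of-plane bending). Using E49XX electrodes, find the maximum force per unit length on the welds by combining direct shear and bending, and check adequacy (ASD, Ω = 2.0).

E49XX → F_EXX = 490 MPa.
L_w = 2 × 220 = 440 mm; section modulus (unit throat) S = 2 × L²/6 = 16130 mm².
Direct shear f_v = P/L_w = 32.2×10³/440 = 73.18 N/mm.
Moment M = P × e = 32.2×10³ × 235 = 7567000 N·mm; bending f_b = M/S = 469 N/mm.
f_max = √(f_v² + f_b²) = √(73.18² + 469²) = 474.7 N/mm.
r_n/Ω = (1/2.0) × 0.6 × 490 × (0.707 × 5) = 519.6 N/mm → adequate.

f_max ≈ 475 N/mm; adequate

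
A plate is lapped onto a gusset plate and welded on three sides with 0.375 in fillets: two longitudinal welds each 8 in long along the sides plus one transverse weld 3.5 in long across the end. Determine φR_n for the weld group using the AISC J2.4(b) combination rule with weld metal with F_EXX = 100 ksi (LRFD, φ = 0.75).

t_e = 0.707 × 0.375 = 0.2651 in.
R_nwl = 0.6 × 100 × 0.2651 × 16 = 254.5 kips (longitudinal, 2 welds).
R_nwt = 0.6 × 100 × 0.2651 × 3.5 = 55.68 kips (transverse, base value).
(i) R_nwl + R_nwt = 310.2 kips; (ii) 0.85 R_nwl + 1.5 R_nwt = 299.9 kips.
R_n = max = 310.2 kips [governs: (i)]; φR_n = 232.6 kips.

φR_n ≈ 233 kips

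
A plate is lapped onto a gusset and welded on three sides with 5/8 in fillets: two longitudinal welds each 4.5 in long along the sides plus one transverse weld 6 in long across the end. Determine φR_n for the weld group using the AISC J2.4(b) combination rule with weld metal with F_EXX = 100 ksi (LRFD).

t_e = 0.707 × 0.625 = 0.4419 in.
R_nwl = 0.6 × 100 × 0.4419 × 9 = 238.6 kips (longitudinal, 2 welds).
R_nwt = 0.6 × 100 × 0.4419 × 6 = 159.1 kips (transverse, base value).
(i) R_nwl + R_nwt = 397.7 kips; (ii) 0.85 R_nwl + 1.5 R_nwt = 441.4 kips.
R_n = max = 441.4 kips [governs: (ii)]; φR_n = 331.1 kips.

φR_n ≈ 331 kips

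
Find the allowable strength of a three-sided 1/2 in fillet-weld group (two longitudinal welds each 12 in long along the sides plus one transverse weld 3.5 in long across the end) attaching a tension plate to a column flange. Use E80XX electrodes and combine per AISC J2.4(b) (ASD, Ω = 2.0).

E80XX → F_EXX = 80 ksi.
t_e = 0.707 × 0.5 = 0.3535 in.
R_nwl = 0.6 × 80 × 0.3535 × 24 = 407.2 kip (longitudinal, 2 welds).
R_nwt = 0.6 × 80 × 0.3535 × 3.5 = 59.39 kip (transverse, base value).
(i) R_nwl + R_nwt = 466.6 kip; (ii) 0.85 R_nwl + 1.5 R_nwt = 435.2 kip.
R_n = max = 466.6 kip [governs: (i)]; R_n/Ω = 233.3 kip.

R_n/Ω ≈ 233 kip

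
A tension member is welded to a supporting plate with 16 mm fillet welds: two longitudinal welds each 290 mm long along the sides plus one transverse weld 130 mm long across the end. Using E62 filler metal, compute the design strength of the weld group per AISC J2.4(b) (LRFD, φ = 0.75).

φR_n ≈ 2240 kN

E62XX → F_EXX = 620 MPa.
t_e = 0.707 × 16 = 11.31 mm.
R_nwl = 0.6 × 620 × 11.31 × 580 × 10⁻³ = 2441 kN (longitudinal, 2 welds).
R_nwt = 0.6 × 620 × 11.31 × 130 × 10⁻³ = 547 kN (transverse, base value).
(i) R_nwl + R_nwt = 2988 kN; (ii) 0.85 R_nwl + 1.5 R_nwt = 2895 kN.
R_n = max = 2988 kN [governs: (i)]; φR_n = 2241 kN.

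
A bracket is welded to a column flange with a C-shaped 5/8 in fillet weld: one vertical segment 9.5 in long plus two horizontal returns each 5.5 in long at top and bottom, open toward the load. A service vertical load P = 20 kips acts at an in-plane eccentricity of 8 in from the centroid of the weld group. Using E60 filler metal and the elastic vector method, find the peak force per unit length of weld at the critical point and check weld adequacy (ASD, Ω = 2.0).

f_max ≈ 3.3 kip/in; adequate

E60XX → F_EXX = 60 ksi.
Total weld length L_w = 20.5 in. Treat welds as unit-width lines.
Centroid: x̄ = 2×5.5×2.75 / 20.5 = 1.476 in from the vertical weld.
Polar moment about centroid: J = I_x + I_y = [9.5³/12 + 2×5.5×4.75²] + [9.5×1.476² + 2(5.5³/12 + 5.5×1.274²)] = 385.9 in³.
Direct shear f_v = P/L_w = 20 / 20.5 = 0.9756 kip/in (vertical).
Torsion M = P·e = 20 × 8 = 160 kip·in.
Critical point at (x, y) = (4.024, 4.75) from centroid. f_tx = M·y/J = 1.969 kip/in; f_ty = M·x/J = 1.669 kip/in.
Resultant f_max = √[f_tx² + (f_v + f_ty)²] = √[1.969² + (0.9756 + 1.669)²] = 3.297 kip/in.
Capacity per unit length: r_n/Ω = (1/2.0) × 0.6 × 60 × (0.707 × 0.625) = 7.954 kip/in.
3.297 ≤ 7.954 → adequate.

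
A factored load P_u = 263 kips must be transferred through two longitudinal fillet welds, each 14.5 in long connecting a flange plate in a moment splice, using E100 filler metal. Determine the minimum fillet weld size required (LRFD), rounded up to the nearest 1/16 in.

E100XX → F_EXX = 100 ksi.
Total weld length L = 29 in.
Required throat t_e = P_u / (φ × 0.6 F_EXX × L) = 263 / (0.75 × 0.6 × 100 × 29) = 0.2015 in.
Required leg w = t_e / 0.707 = 0.2851 in → use 5/16 in.

w = 5/16 in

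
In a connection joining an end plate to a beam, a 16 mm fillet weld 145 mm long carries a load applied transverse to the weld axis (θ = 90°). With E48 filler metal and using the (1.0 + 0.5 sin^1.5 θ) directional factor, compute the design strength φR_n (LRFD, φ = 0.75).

E48XX → F_EXX = 480 MPa.
t_e = 0.707 × 16 = 11.31 mm; A_we = 11.31 × 145 = 1640 mm².
Directional factor: 1.0 + 0.5 sin^1.5(90°) = 1.5.
F_nw = 0.6 × 480 × 1.5 = 432 MPa.
φR_n = 0.75 × 432 × 1640 × 10⁻³ = 531.4 kN.

φR_n ≈ 531 kN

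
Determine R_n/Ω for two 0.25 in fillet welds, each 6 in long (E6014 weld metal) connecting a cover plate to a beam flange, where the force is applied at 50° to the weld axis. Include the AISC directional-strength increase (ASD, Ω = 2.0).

R_n/Ω ≈ 51 kips

E60XX → F_EXX = 60 ksi.
t_e = 0.707 × 0.25 = 0.1767 in; A_we = 0.1767 × 12 = 2.121 in².
Directional factor: 1.0 + 0.5 sin^1.5(50°) = 1.335.
F_nw = 0.6 × 60 × 1.335 = 48.07 ksi.
R_n/Ω = (48.07 × 2.121) / 2.0 = 50.98 kips.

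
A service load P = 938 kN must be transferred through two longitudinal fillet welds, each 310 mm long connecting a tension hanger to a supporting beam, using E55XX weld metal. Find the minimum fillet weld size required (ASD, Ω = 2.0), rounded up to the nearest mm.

w = 13 mm

E55XX → F_EXX = 550 MPa.
Total weld length L = 620 mm.
Required throat t_e = P × Ω / (0.6 F_EXX × L) = 938 × 2.0 / (0.6 × 550 × 620 × 10⁻³) = 9.169 mm.
Required leg w = t_e / 0.707 = 12.97 mm → use 13 mm.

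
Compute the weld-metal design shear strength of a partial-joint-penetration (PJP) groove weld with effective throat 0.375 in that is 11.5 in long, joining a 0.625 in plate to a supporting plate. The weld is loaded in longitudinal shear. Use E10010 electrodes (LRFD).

φR_n ≈ 194 kips

E100XX → F_EXX = 100 ksi.
Effective throat (given) t_e = 0.375 in.
A_we = 0.375 × 11.5 = 4.312 in².
F_nw = 0.6 F_EXX = 60 ksi.
φR_n = 0.75 × 60 × 4.312 = 194.1 kips.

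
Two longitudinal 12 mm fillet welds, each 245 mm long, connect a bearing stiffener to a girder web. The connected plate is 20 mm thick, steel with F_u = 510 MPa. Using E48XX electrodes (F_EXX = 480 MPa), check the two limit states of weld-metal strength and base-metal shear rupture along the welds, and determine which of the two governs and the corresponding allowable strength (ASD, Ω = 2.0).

R_n/Ω ≈ 599 kN (weld metal governs)

t_e = 0.707 × 12 = 8.484 mm; L = 490 mm.
Weld metal: R_n/Ω = (1/2.0) × 0.6 × 480 × 8.484 × 490 × 10⁻³ = 598.6 kN.
Base metal (shear rupture): R_n/Ω = (1/2.0) × 0.6 × 510 × 20 × 490 × 10⁻³ = 1499 kN.
Governing: weld metal.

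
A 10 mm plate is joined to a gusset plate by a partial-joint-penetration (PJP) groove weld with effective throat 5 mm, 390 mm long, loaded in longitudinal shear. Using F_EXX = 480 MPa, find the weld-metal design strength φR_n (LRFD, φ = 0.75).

Effective throat (given) t_e = 5 mm.
A_we = 5 × 390 = 1950 mm².
F_nw = 0.6 F_EXX = 288 MPa.
φR_n = 0.75 × 288 × 1950 × 10⁻³ = 421.2 kN.

φR_n ≈ 421 kN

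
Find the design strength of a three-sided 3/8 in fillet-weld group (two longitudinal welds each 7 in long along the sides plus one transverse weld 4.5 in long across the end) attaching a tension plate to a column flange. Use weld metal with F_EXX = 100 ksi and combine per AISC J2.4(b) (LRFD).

t_e = 0.707 × 0.375 = 0.2651 in.
R_nwl = 0.6 × 100 × 0.2651 × 14 = 222.7 kips (longitudinal, 2 welds).
R_nwt = 0.6 × 100 × 0.2651 × 4.5 = 71.58 kips (transverse, base value).
(i) R_nwl + R_nwt = 294.3 kips; (ii) 0.85 R_nwl + 1.5 R_nwt = 296.7 kips.
R_n = max = 296.7 kips [governs: (ii)]; φR_n = 222.5 kips.

φR_n ≈ 223 kips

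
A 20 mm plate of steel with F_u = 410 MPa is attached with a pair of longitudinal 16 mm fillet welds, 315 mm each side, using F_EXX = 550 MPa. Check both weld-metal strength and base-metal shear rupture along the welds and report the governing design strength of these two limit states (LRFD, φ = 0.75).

φR_n ≈ 1760 kN (weld metal governs)

t_e = 0.707 × 16 = 11.31 mm; L = 630 mm.
Weld metal: φR_n = 0.75 × 0.6 × 550 × 11.31 × 630 × 10⁻³ = 1764 kN.
Base metal (shear rupture): φR_n = 0.75 × 0.6 × 410 × 20 × 630 × 10⁻³ = 2325 kN.
Governing: weld metal.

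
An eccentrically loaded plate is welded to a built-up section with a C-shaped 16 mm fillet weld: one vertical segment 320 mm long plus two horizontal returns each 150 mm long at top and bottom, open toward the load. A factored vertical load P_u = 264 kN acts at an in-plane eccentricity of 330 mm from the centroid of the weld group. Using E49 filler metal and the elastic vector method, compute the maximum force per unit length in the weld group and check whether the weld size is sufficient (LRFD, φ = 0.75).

f_max ≈ 1730 N/mm; adequate

E49XX → F_EXX = 490 MPa.
Total weld length L_w = 620 mm. Treat welds as unit-width lines.
Centroid: x̄ = 2×150×75 / 620 = 36.29 mm from the vertical weld.
Polar moment about centroid: J = I_x + I_y = [320³/12 + 2×150×160²] + [320×36.29² + 2(150³/12 + 150×38.71²)] = 11840000 mm³.
Direct shear f_v = P/L_w = 264×10³ / 620 = 425.8 N/mm (vertical).
Torsion M = P·e = 264×10³ × 330 = 87120000 N·mm.
Critical point at (x, y) = (113.7, 160) from centroid. f_tx = M·y/J = 1177 N/mm; f_ty = M·x/J = 836.4 N/mm.
Resultant f_max = √[f_tx² + (f_v + f_ty)²] = √[1177² + (425.8 + 836.4)²] = 1726 N/mm.
Capacity per unit length: φr_n = 0.75 × 0.6 × 490 × (0.707 × 16) = 2494 N/mm.
1726 ≤ 2494 → adequate.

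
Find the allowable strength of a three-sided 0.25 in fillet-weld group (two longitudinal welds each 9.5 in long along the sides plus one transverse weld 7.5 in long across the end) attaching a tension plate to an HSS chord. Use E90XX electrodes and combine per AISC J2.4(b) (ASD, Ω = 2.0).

R_n/Ω ≈ 131 kips

E90XX → F_EXX = 90 ksi.
t_e = 0.707 × 0.25 = 0.1767 in.
R_nwl = 0.6 × 90 × 0.1767 × 19 = 181.3 kips (longitudinal, 2 welds).
R_nwt = 0.6 × 90 × 0.1767 × 7.5 = 71.58 kips (transverse, base value).
(i) R_nwl + R_nwt = 252.9 kips; (ii) 0.85 R_nwl + 1.5 R_nwt = 261.5 kips.
R_n = max = 261.5 kips [governs: (ii)]; R_n/Ω = 130.8 kips.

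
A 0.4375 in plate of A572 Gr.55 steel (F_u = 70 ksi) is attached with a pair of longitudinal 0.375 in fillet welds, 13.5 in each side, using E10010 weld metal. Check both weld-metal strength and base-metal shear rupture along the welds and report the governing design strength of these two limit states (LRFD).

φR_n ≈ 322 kips (weld metal governs)

E100XX → F_EXX = 100 ksi.
t_e = 0.707 × 0.375 = 0.2651 in; L = 27 in.
Weld metal: φR_n = 0.75 × 0.6 × 100 × 0.2651 × 27 = 322.1 kips.
Base metal (shear rupture): φR_n = 0.75 × 0.6 × 70 × 0.4375 × 27 = 372.1 kips.
Governing: weld metal.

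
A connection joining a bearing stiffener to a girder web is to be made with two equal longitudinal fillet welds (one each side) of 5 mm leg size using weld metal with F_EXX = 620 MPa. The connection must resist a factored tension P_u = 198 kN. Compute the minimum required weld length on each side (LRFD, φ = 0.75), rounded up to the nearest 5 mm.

Throat t_e = 0.707 × 5 = 3.535 mm.
φr_n = 0.75 × 0.6 × 620 × 3.535 × 10⁻³ = 0.9863 kN/mm.
L_req = P_u / φr_n = 198 / 0.9863 = 200.8 mm total.
Per side: 200.8 / 2 = 100.4 mm.
Round up → use L = 105 mm on each side.

L = 105 mm on each side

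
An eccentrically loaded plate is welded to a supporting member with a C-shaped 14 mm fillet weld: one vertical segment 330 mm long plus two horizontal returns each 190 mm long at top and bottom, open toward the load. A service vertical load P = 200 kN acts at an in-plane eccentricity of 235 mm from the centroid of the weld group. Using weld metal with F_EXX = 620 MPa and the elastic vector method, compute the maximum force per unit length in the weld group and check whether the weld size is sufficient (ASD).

f_max ≈ 841 N/mm; adequate

Total weld length L_w = 710 mm. Treat welds as unit-width lines.
Centroid: x̄ = 2×190×95 / 710 = 50.85 mm from the vertical weld.
Polar moment about centroid: J = I_x + I_y = [330³/12 + 2×190×165²] + [330×50.85² + 2(190³/12 + 190×44.15²)] = 16080000 mm³.
Direct shear f_v = P/L_w = 200×10³ / 710 = 281.7 N/mm (vertical).
Torsion M = P·e = 200×10³ × 235 = 47000000 N·mm.
Critical point at (x, y) = (139.2, 165) from centroid. f_tx = M·y/J = 482.4 N/mm; f_ty = M·x/J = 406.8 N/mm.
Resultant f_max = √[f_tx² + (f_v + f_ty)²] = √[482.4² + (281.7 + 406.8)²] = 840.6 N/mm.
Capacity per unit length: r_n/Ω = (1/2.0) × 0.6 × 620 × (0.707 × 14) = 1841 N/mm.
840.6 ≤ 1841 → adequate.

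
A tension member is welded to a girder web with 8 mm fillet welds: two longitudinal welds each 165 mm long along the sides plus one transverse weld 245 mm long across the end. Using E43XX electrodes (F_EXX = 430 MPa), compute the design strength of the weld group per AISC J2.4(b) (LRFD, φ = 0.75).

t_e = 0.707 × 8 = 5.656 mm.
R_nwl = 0.6 × 430 × 5.656 × 330 × 10⁻³ = 481.6 kN (longitudinal, 2 welds).
R_nwt = 0.6 × 430 × 5.656 × 245 × 10⁻³ = 357.5 kN (transverse, base value).
(i) R_nwl + R_nwt = 839.1 kN; (ii) 0.85 R_nwl + 1.5 R_nwt = 945.6 kN.
R_n = max = 945.6 kN [governs: (ii)]; φR_n = 709.2 kN.

φR_n ≈ 709 kN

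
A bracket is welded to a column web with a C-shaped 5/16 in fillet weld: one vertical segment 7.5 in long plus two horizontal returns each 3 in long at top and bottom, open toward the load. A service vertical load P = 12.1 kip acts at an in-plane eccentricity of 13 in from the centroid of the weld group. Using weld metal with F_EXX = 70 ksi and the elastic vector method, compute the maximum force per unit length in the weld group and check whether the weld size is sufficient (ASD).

Total weld length L_w = 13.5 in. Treat welds as unit-width lines.
Centroid: x̄ = 2×3×1.5 / 13.5 = 0.6667 in from the vertical weld.
Polar moment about centroid: J = I_x + I_y = [7.5³/12 + 2×3×3.75²] + [7.5×0.6667² + 2(3³/12 + 3×0.8333²)] = 131.5 in³.
Direct shear f_v = P/L_w = 12.1 / 13.5 = 0.8963 kip/in (vertical).
Torsion M = P·e = 12.1 × 13 = 157.3 kip·in.
Critical point at (x, y) = (2.333, 3.75) from centroid. f_tx = M·y/J = 4.485 kip/in; f_ty = M·x/J = 2.79 kip/in.
Resultant f_max = √[f_tx² + (f_v + f_ty)²] = √[4.485² + (0.8963 + 2.79)²] = 5.806 kip/in.
Capacity per unit length: r_n/Ω = (1/2.0) × 0.6 × 70 × (0.707 × 0.3125) = 4.64 kip/in.
5.806 > 4.64 → NOT adequate.

f_max ≈ 5.81 kip/in; NOT adequate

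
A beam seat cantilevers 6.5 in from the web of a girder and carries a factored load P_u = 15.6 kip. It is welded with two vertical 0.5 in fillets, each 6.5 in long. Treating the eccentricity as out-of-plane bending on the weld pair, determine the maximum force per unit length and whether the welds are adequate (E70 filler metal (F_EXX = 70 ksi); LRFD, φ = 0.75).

L_w = 2 × 6.5 = 13 in; section modulus (unit throat) S = 2 × L²/6 = 14.08 in².
Direct shear f_v = P/L_w = 15.6/13 = 1.2 kip/in.
Moment M = P × e = 15.6 × 6.5 = 101.4 kip·in; bending f_b = M/S = 7.2 kip/in.
f_max = √(f_v² + f_b²) = √(1.2² + 7.2²) = 7.299 kip/in.
φr_n = 0.75 × 0.6 × 70 × (0.707 × 0.5) = 11.14 kip/in → adequate.

f_max ≈ 7.3 kip/in; adequate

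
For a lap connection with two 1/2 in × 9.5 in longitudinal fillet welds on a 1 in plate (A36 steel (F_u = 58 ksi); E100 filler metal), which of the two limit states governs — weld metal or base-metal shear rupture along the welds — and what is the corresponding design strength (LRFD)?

φR_n ≈ 302 kips (weld metal governs)

E100XX → F_EXX = 100 ksi.
t_e = 0.707 × 0.5 = 0.3535 in; L = 19 in.
Weld metal: φR_n = 0.75 × 0.6 × 100 × 0.3535 × 19 = 302.2 kips.
Base metal (shear rupture): φR_n = 0.75 × 0.6 × 58 × 1 × 19 = 495.9 kips.
Governing: weld metal.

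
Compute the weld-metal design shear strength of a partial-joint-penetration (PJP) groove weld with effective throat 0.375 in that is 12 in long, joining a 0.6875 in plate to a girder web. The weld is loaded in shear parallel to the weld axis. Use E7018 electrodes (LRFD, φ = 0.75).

φR_n ≈ 142 kips

E70XX → F_EXX = 70 ksi.
Effective throat (given) t_e = 0.375 in.
A_we = 0.375 × 12 = 4.5 in².
F_nw = 0.6 F_EXX = 42 ksi.
φR_n = 0.75 × 42 × 4.5 = 141.8 kips.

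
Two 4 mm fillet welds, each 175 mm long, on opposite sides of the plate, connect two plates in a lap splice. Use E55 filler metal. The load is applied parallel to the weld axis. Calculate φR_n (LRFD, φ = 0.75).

φR_n ≈ 245 kN

E55XX → F_EXX = 550 MPa.
Effective throat t_e = 0.707 × 4 = 2.828 mm.
Total length L = 350 mm; A_we = 2.828 × 350 = 989.8 mm².
F_nw = 0.6 F_EXX = 0.6 × 550 = 330 MPa.
φR_n = 0.75 × 330 × 989.8 × 10⁻³ = 245 kN.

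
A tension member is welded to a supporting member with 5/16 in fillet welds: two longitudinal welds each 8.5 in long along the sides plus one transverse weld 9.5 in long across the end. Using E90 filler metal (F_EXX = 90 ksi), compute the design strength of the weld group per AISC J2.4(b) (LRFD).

t_e = 0.707 × 0.3125 = 0.2209 in.
R_nwl = 0.6 × 90 × 0.2209 × 17 = 202.8 kips (longitudinal, 2 welds).
R_nwt = 0.6 × 90 × 0.2209 × 9.5 = 113.3 kips (transverse, base value).
(i) R_nwl + R_nwt = 316.2 kips; (ii) 0.85 R_nwl + 1.5 R_nwt = 342.4 kips.
R_n = max = 342.4 kips [governs: (ii)]; φR_n = 256.8 kips.

φR_n ≈ 257 kips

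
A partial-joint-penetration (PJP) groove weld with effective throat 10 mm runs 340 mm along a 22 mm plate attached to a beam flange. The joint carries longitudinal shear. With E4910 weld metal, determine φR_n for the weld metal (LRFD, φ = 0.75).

E49XX → F_EXX = 490 MPa.
Effective throat (given) t_e = 10 mm.
A_we = 10 × 340 = 3400 mm².
F_nw = 0.6 F_EXX = 294 MPa.
φR_n = 0.75 × 294 × 3400 × 10⁻³ = 749.7 kN.

φR_n ≈ 750 kN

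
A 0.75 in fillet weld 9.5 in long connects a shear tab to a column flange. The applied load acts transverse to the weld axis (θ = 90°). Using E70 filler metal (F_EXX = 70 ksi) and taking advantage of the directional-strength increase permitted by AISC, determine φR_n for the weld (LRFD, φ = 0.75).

φR_n ≈ 238 kip

t_e = 0.707 × 0.75 = 0.5302 in; A_we = 0.5302 × 9.5 = 5.037 in².
Directional factor: 1.0 + 0.5 sin^1.5(90°) = 1.5.
F_nw = 0.6 × 70 × 1.5 = 63 ksi.
φR_n = 0.75 × 63 × 5.037 = 238 kip.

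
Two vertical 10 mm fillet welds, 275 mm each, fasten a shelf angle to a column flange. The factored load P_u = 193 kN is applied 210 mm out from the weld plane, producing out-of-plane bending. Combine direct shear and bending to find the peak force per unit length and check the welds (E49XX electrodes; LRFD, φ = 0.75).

f_max ≈ 1650 N/mm; NOT adequate

E49XX → F_EXX = 490 MPa.
L_w = 2 × 275 = 550 mm; section modulus (unit throat) S = 2 × L²/6 = 25210 mm².
Direct shear f_v = P/L_w = 193×10³/550 = 350.9 N/mm.
Moment M = P × e = 193×10³ × 210 = 40530000 N·mm; bending f_b = M/S = 1608 N/mm.
f_max = √(f_v² + f_b²) = √(350.9² + 1608²) = 1646 N/mm.
φr_n = 0.75 × 0.6 × 490 × (0.707 × 10) = 1559 N/mm → NOT adequate.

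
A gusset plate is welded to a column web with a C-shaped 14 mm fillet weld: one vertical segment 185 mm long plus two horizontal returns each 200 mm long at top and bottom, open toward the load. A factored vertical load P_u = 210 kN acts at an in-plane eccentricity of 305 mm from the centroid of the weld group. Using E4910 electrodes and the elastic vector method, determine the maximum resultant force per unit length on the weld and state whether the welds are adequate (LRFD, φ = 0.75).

f_max ≈ 1880 N/mm; adequate

E49XX → F_EXX = 490 MPa.
Total weld length L_w = 585 mm. Treat welds as unit-width lines.
Centroid: x̄ = 2×200×100 / 585 = 68.38 mm from the vertical weld.
Polar moment about centroid: J = I_x + I_y = [185³/12 + 2×200×92.5²] + [185×68.38² + 2(200³/12 + 200×31.62²)] = 6548000 mm³.
Direct shear f_v = P/L_w = 210×10³ / 585 = 359 N/mm (vertical).
Torsion M = P·e = 210×10³ × 305 = 64050000 N·mm.
Critical point at (x, y) = (131.6, 92.5) from centroid. f_tx = M·y/J = 904.7 N/mm; f_ty = M·x/J = 1287 N/mm.
Resultant f_max = √[f_tx² + (f_v + f_ty)²] = √[904.7² + (359 + 1287)²] = 1879 N/mm.
Capacity per unit length: φr_n = 0.75 × 0.6 × 490 × (0.707 × 14) = 2183 N/mm.
1879 ≤ 2183 → adequate.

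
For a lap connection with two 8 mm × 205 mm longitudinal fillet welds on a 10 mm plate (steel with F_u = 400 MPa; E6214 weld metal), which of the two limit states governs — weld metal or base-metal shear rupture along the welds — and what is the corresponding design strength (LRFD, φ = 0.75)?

φR_n ≈ 647 kN (weld metal governs)

E62XX → F_EXX = 620 MPa.
t_e = 0.707 × 8 = 5.656 mm; L = 410 mm.
Weld metal: φR_n = 0.75 × 0.6 × 620 × 5.656 × 410 × 10⁻³ = 647 kN.
Base metal (shear rupture): φR_n = 0.75 × 0.6 × 400 × 10 × 410 × 10⁻³ = 738 kN.
Governing: weld metal.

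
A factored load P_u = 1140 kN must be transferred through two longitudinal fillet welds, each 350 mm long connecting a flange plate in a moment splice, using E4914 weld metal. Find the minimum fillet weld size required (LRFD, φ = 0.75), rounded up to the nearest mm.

w = 11 mm

E49XX → F_EXX = 490 MPa.
Total weld length L = 700 mm.
Required throat t_e = P_u / (φ × 0.6 F_EXX × L) = 1140 / (0.75 × 0.6 × 490 × 700 × 10⁻³) = 7.386 mm.
Required leg w = t_e / 0.707 = 10.45 mm → use 11 mm.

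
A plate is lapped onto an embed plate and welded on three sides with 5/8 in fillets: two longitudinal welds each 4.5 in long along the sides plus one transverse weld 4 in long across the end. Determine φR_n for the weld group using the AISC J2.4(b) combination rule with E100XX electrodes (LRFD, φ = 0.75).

φR_n ≈ 271 kip

E100XX → F_EXX = 100 ksi.
t_e = 0.707 × 0.625 = 0.4419 in.
R_nwl = 0.6 × 100 × 0.4419 × 9 = 238.6 kip (longitudinal, 2 welds).
R_nwt = 0.6 × 100 × 0.4419 × 4 = 106 kip (transverse, base value).
(i) R_nwl + R_nwt = 344.7 kip; (ii) 0.85 R_nwl + 1.5 R_nwt = 361.9 kip.
R_n = max = 361.9 kip [governs: (ii)]; φR_n = 271.4 kip.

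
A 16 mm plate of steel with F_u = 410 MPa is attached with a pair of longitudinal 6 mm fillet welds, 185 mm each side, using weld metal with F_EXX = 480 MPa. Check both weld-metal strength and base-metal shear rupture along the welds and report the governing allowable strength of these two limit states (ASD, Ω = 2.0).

t_e = 0.707 × 6 = 4.242 mm; L = 370 mm.
Weld metal: R_n/Ω = (1/2.0) × 0.6 × 480 × 4.242 × 370 × 10⁻³ = 226 kN.
Base metal (shear rupture): R_n/Ω = (1/2.0) × 0.6 × 410 × 16 × 370 × 10⁻³ = 728.2 kN.
Governing: weld metal.

R_n/Ω ≈ 226 kN (weld metal governs)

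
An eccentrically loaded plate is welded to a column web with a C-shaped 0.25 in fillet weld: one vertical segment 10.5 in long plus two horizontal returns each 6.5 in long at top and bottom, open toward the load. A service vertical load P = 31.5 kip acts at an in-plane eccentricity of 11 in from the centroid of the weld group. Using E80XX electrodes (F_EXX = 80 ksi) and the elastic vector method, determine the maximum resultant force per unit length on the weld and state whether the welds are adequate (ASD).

f_max ≈ 5.33 kip/in; NOT adequate

Total weld length L_w = 23.5 in. Treat welds as unit-width lines.
Centroid: x̄ = 2×6.5×3.25 / 23.5 = 1.798 in from the vertical weld.
Polar moment about centroid: J = I_x + I_y = [10.5³/12 + 2×6.5×5.25²] + [10.5×1.798² + 2(6.5³/12 + 6.5×1.452²)] = 561.9 in³.
Direct shear f_v = P/L_w = 31.5 / 23.5 = 1.34 kip/in (vertical).
Torsion M = P·e = 31.5 × 11 = 346.5 kip·in.
Critical point at (x, y) = (4.702, 5.25) from centroid. f_tx = M·y/J = 3.237 kip/in; f_ty = M·x/J = 2.9 kip/in.
Resultant f_max = √[f_tx² + (f_v + f_ty)²] = √[3.237² + (1.34 + 2.9)²] = 5.335 kip/in.
Capacity per unit length: r_n/Ω = (1/2.0) × 0.6 × 80 × (0.707 × 0.25) = 4.242 kip/in.
5.335 > 4.242 → NOT adequate.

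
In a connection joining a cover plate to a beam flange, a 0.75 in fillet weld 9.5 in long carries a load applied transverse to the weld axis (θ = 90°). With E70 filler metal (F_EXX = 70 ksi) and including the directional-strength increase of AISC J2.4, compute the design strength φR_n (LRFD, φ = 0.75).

t_e = 0.707 × 0.75 = 0.5302 in; A_we = 0.5302 × 9.5 = 5.037 in².
Directional factor: 1.0 + 0.5 sin^1.5(90°) = 1.5.
F_nw = 0.6 × 70 × 1.5 = 63 ksi.
φR_n = 0.75 × 63 × 5.037 = 238 kip.

φR_n ≈ 238 kip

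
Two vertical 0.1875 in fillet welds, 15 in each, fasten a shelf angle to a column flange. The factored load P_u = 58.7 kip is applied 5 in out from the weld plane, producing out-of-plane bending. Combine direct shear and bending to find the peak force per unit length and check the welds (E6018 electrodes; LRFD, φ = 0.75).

f_max ≈ 4.38 kip/in; NOT adequate

E60XX → F_EXX = 60 ksi.
L_w = 2 × 15 = 30 in; section modulus (unit throat) S = 2 × L²/6 = 75 in².
Direct shear f_v = P/L_w = 58.7/30 = 1.957 kip/in.
Moment M = P × e = 58.7 × 5 = 293.5 kip·in; bending f_b = M/S = 3.913 kip/in.
f_max = √(f_v² + f_b²) = √(1.957² + 3.913²) = 4.375 kip/in.
φr_n = 0.75 × 0.6 × 60 × (0.707 × 0.1875) = 3.579 kip/in → NOT adequate.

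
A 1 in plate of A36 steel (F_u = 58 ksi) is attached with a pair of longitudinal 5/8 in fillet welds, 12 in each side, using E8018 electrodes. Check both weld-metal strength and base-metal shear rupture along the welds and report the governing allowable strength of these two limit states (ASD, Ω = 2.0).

R_n/Ω ≈ 255 kips (weld metal governs)

E80XX → F_EXX = 80 ksi.
t_e = 0.707 × 0.625 = 0.4419 in; L = 24 in.
Weld metal: R_n/Ω = (1/2.0) × 0.6 × 80 × 0.4419 × 24 = 254.5 kips.
Base metal (shear rupture): R_n/Ω = (1/2.0) × 0.6 × 58 × 1 × 24 = 417.6 kips.
Governing: weld metal.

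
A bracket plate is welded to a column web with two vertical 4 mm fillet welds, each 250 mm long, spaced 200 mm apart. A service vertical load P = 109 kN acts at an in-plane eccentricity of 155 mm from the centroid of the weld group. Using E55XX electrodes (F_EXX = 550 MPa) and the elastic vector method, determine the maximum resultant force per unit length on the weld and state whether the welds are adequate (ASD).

f_max ≈ 520 N/mm; NOT adequate

Total weld length L_w = 500 mm. Treat welds as unit-width lines.
Polar moment about centroid: J = 2[d³/12 + d(b/2)²] = 2[250³/12 + 250×100²] = 7604000 mm³.
Direct shear f_v = P/L_w = 109×10³ / 500 = 218 N/mm (vertical).
Torsion M = P·e = 109×10³ × 155 = 16895000 N·mm.
Critical point at (x, y) = (100, 125) from centroid. f_tx = M·y/J = 277.7 N/mm; f_ty = M·x/J = 222.2 N/mm.
Resultant f_max = √[f_tx² + (f_v + f_ty)²] = √[277.7² + (218 + 222.2)²] = 520.5 N/mm.
Capacity per unit length: r_n/Ω = (1/2.0) × 0.6 × 550 × (0.707 × 4) = 466.6 N/mm.
520.5 > 466.6 → NOT adequate.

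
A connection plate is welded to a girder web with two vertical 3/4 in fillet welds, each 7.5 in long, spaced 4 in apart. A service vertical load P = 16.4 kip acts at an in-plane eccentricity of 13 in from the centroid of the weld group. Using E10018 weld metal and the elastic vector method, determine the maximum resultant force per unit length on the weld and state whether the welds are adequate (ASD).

f_max ≈ 7.53 kip/in; adequate

E100XX → F_EXX = 100 ksi.
Total weld length L_w = 15 in. Treat welds as unit-width lines.
Polar moment about centroid: J = 2[d³/12 + d(b/2)²] = 2[7.5³/12 + 7.5×2²] = 130.3 in³.
Direct shear f_v = P/L_w = 16.4 / 15 = 1.093 kip/in (vertical).
Torsion M = P·e = 16.4 × 13 = 213.2 kip·in.
Critical point at (x, y) = (2, 3.75) from centroid. f_tx = M·y/J = 6.135 kip/in; f_ty = M·x/J = 3.272 kip/in.
Resultant f_max = √[f_tx² + (f_v + f_ty)²] = √[6.135² + (1.093 + 3.272)²] = 7.53 kip/in.
Capacity per unit length: r_n/Ω = (1/2.0) × 0.6 × 100 × (0.707 × 0.75) = 15.91 kip/in.
7.53 ≤ 15.91 → adequate.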